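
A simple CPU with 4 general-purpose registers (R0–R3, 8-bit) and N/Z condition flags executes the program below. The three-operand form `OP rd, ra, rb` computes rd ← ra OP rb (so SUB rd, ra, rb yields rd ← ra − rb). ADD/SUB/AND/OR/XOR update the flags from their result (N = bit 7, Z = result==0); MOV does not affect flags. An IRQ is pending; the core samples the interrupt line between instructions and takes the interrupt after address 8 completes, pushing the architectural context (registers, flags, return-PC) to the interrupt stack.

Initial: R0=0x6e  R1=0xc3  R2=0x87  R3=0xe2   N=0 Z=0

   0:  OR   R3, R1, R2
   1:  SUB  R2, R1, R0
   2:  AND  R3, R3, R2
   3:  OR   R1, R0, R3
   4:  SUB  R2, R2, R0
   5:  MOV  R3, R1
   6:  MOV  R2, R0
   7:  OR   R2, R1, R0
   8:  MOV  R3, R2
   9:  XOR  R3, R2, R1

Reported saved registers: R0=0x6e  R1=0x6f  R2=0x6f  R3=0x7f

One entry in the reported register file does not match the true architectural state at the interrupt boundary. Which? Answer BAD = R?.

BAD = R3

after  0: R0=0x6e R1=0xc3 R2=0x87 R3=0xc7  N=1 Z=0
after  1: R0=0x6e R1=0xc3 R2=0x55 R3=0xc7  N=0 Z=0
after  2: R0=0x6e R1=0xc3 R2=0x55 R3=0x45  N=0 Z=0
after  3: R0=0x6e R1=0x6f R2=0x55 R3=0x45  N=0 Z=0
after  4: R0=0x6e R1=0x6f R2=0xe7 R3=0x45  N=1 Z=0
after  5: R0=0x6e R1=0x6f R2=0xe7 R3=0x6f  N=1 Z=0
after  6: R0=0x6e R1=0x6f R2=0x6e R3=0x6f  N=1 Z=0
after  7: R0=0x6e R1=0x6f R2=0x6f R3=0x6f  N=0 Z=0
after  8: R0=0x6e R1=0x6f R2=0x6f R3=0x6f  N=0 Z=0
-- IRQ taken; context saved, return-PC = 9 --
mismatch: R3: reported 0x7f vs actual 0x6f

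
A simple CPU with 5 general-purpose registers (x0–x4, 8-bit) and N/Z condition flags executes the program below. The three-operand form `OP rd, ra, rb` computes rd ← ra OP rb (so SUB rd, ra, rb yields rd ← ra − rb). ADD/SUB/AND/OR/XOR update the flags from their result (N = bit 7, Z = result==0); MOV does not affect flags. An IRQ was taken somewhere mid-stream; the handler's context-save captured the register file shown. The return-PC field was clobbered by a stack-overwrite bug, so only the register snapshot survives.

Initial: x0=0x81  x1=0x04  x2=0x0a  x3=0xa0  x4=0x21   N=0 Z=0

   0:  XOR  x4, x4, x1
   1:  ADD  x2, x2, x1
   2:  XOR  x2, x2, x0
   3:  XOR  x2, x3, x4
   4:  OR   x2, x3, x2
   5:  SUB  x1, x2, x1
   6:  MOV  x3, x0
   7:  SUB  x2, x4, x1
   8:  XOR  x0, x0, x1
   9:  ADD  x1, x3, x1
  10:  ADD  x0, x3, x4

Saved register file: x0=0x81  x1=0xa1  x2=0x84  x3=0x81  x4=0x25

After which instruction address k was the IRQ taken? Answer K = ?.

after  0: x0=0x81 x1=0x04 x2=0x0a x3=0xa0 x4=0x25  N=0 Z=0
after  1: x0=0x81 x1=0x04 x2=0x0e x3=0xa0 x4=0x25  N=0 Z=0
after  2: x0=0x81 x1=0x04 x2=0x8f x3=0xa0 x4=0x25  N=1 Z=0
after  3: x0=0x81 x1=0x04 x2=0x85 x3=0xa0 x4=0x25  N=1 Z=0
after  4: x0=0x81 x1=0x04 x2=0xa5 x3=0xa0 x4=0x25  N=1 Z=0
after  5: x0=0x81 x1=0xa1 x2=0xa5 x3=0xa0 x4=0x25  N=1 Z=0
after  6: x0=0x81 x1=0xa1 x2=0xa5 x3=0x81 x4=0x25  N=1 Z=0
after  7: x0=0x81 x1=0xa1 x2=0x84 x3=0x81 x4=0x25  N=1 Z=0
-- IRQ taken; context saved, return-PC = 8 --

K = 7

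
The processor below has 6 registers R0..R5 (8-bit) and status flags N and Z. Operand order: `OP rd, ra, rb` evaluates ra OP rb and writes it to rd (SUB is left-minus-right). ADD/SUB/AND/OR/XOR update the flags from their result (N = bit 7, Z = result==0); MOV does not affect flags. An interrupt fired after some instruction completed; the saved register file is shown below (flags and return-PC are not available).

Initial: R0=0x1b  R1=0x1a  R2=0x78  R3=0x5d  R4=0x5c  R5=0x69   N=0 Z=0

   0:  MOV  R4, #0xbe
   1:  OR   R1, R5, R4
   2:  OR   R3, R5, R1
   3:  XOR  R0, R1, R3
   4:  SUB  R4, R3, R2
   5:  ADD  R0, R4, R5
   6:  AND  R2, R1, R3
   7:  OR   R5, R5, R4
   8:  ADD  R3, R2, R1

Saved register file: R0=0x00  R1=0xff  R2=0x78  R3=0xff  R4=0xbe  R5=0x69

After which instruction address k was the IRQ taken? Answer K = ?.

after  0: R0=0x1b R1=0x1a R2=0x78 R3=0x5d R4=0xbe R5=0x69  N=0 Z=0
after  1: R0=0x1b R1=0xff R2=0x78 R3=0x5d R4=0xbe R5=0x69  N=1 Z=0
after  2: R0=0x1b R1=0xff R2=0x78 R3=0xff R4=0xbe R5=0x69  N=1 Z=0
after  3: R0=0x00 R1=0xff R2=0x78 R3=0xff R4=0xbe R5=0x69  N=0 Z=1
-- IRQ taken; context saved, return-PC = 4 --

K = 3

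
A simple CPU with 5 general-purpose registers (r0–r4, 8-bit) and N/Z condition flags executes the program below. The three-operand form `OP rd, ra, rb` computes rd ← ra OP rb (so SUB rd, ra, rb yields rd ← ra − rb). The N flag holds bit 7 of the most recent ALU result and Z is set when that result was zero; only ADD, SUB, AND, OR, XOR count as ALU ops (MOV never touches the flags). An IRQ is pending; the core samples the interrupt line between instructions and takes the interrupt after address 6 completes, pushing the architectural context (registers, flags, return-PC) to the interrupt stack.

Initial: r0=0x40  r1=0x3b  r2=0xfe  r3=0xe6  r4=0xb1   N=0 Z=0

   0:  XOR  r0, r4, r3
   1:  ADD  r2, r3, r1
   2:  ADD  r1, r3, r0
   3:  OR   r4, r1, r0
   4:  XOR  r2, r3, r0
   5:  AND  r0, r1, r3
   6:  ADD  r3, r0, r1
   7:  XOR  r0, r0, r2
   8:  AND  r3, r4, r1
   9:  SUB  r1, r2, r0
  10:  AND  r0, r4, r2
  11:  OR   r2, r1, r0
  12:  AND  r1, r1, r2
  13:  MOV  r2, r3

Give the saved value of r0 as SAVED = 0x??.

SAVED = 0x24

after  0: r0=0x57 r1=0x3b r2=0xfe r3=0xe6 r4=0xb1  N=0 Z=0
after  1: r0=0x57 r1=0x3b r2=0x21 r3=0xe6 r4=0xb1  N=0 Z=0
after  2: r0=0x57 r1=0x3d r2=0x21 r3=0xe6 r4=0xb1  N=0 Z=0
after  3: r0=0x57 r1=0x3d r2=0x21 r3=0xe6 r4=0x7f  N=0 Z=0
after  4: r0=0x57 r1=0x3d r2=0xb1 r3=0xe6 r4=0x7f  N=1 Z=0
after  5: r0=0x24 r1=0x3d r2=0xb1 r3=0xe6 r4=0x7f  N=0 Z=0
after  6: r0=0x24 r1=0x3d r2=0xb1 r3=0x61 r4=0x7f  N=0 Z=0
-- IRQ taken; context saved, return-PC = 7 --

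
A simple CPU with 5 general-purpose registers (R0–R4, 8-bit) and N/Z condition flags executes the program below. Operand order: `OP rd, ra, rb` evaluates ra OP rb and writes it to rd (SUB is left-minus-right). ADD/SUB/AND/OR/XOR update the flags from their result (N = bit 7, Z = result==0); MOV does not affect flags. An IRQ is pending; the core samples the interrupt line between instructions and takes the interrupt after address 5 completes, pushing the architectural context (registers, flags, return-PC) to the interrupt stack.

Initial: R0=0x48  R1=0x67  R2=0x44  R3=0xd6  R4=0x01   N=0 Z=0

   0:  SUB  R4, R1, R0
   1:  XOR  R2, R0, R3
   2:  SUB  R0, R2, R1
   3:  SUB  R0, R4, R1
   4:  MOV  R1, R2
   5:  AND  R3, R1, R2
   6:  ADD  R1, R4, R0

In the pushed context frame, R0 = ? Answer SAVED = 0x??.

after  0: R0=0x48 R1=0x67 R2=0x44 R3=0xd6 R4=0x1f  N=0 Z=0
after  1: R0=0x48 R1=0x67 R2=0x9e R3=0xd6 R4=0x1f  N=1 Z=0
after  2: R0=0x37 R1=0x67 R2=0x9e R3=0xd6 R4=0x1f  N=0 Z=0
after  3: R0=0xb8 R1=0x67 R2=0x9e R3=0xd6 R4=0x1f  N=1 Z=0
after  4: R0=0xb8 R1=0x9e R2=0x9e R3=0xd6 R4=0x1f  N=1 Z=0
after  5: R0=0xb8 R1=0x9e R2=0x9e R3=0x9e R4=0x1f  N=1 Z=0
-- IRQ taken; context saved, return-PC = 6 --

SAVED = 0xb8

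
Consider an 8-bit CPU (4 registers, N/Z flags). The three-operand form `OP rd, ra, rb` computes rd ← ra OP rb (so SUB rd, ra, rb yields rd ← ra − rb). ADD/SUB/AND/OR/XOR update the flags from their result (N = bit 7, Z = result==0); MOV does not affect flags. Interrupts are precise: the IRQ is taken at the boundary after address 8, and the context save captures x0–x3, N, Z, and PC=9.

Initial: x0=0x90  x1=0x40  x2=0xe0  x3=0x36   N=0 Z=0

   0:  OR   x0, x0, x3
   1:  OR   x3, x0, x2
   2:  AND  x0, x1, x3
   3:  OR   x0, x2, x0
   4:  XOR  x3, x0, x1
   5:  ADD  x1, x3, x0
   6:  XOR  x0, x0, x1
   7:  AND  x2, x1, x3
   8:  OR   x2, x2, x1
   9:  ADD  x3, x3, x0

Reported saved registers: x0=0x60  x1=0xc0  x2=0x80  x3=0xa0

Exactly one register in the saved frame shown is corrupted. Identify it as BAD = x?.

after  0: x0=0xb6 x1=0x40 x2=0xe0 x3=0x36  N=1 Z=0
after  1: x0=0xb6 x1=0x40 x2=0xe0 x3=0xf6  N=1 Z=0
after  2: x0=0x40 x1=0x40 x2=0xe0 x3=0xf6  N=0 Z=0
after  3: x0=0xe0 x1=0x40 x2=0xe0 x3=0xf6  N=1 Z=0
after  4: x0=0xe0 x1=0x40 x2=0xe0 x3=0xa0  N=1 Z=0
after  5: x0=0xe0 x1=0x80 x2=0xe0 x3=0xa0  N=1 Z=0
after  6: x0=0x60 x1=0x80 x2=0xe0 x3=0xa0  N=0 Z=0
after  7: x0=0x60 x1=0x80 x2=0x80 x3=0xa0  N=1 Z=0
after  8: x0=0x60 x1=0x80 x2=0x80 x3=0xa0  N=1 Z=0
-- IRQ taken; context saved, return-PC = 9 --
mismatch: x1: reported 0xc0 vs actual 0x80

BAD = x1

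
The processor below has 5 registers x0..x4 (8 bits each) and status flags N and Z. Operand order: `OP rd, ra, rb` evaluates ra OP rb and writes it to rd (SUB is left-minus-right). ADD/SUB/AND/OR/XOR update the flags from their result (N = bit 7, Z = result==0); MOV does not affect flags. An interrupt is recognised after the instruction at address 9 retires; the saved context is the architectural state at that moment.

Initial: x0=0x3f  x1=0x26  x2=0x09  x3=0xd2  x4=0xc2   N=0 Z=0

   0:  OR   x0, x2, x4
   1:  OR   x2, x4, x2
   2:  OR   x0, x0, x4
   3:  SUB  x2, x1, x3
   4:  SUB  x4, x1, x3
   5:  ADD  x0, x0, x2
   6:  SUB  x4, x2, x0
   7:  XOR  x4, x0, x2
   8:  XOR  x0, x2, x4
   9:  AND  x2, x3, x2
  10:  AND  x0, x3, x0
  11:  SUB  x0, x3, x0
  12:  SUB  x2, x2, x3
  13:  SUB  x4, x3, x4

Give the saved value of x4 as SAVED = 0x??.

after  0: x0=0xcb x1=0x26 x2=0x09 x3=0xd2 x4=0xc2  N=1 Z=0
after  1: x0=0xcb x1=0x26 x2=0xcb x3=0xd2 x4=0xc2  N=1 Z=0
after  2: x0=0xcb x1=0x26 x2=0xcb x3=0xd2 x4=0xc2  N=1 Z=0
after  3: x0=0xcb x1=0x26 x2=0x54 x3=0xd2 x4=0xc2  N=0 Z=0
after  4: x0=0xcb x1=0x26 x2=0x54 x3=0xd2 x4=0x54  N=0 Z=0
after  5: x0=0x1f x1=0x26 x2=0x54 x3=0xd2 x4=0x54  N=0 Z=0
after  6: x0=0x1f x1=0x26 x2=0x54 x3=0xd2 x4=0x35  N=0 Z=0
after  7: x0=0x1f x1=0x26 x2=0x54 x3=0xd2 x4=0x4b  N=0 Z=0
after  8: x0=0x1f x1=0x26 x2=0x54 x3=0xd2 x4=0x4b  N=0 Z=0
after  9: x0=0x1f x1=0x26 x2=0x50 x3=0xd2 x4=0x4b  N=0 Z=0
-- IRQ taken; context saved, return-PC = 10 --

SAVED = 0x4b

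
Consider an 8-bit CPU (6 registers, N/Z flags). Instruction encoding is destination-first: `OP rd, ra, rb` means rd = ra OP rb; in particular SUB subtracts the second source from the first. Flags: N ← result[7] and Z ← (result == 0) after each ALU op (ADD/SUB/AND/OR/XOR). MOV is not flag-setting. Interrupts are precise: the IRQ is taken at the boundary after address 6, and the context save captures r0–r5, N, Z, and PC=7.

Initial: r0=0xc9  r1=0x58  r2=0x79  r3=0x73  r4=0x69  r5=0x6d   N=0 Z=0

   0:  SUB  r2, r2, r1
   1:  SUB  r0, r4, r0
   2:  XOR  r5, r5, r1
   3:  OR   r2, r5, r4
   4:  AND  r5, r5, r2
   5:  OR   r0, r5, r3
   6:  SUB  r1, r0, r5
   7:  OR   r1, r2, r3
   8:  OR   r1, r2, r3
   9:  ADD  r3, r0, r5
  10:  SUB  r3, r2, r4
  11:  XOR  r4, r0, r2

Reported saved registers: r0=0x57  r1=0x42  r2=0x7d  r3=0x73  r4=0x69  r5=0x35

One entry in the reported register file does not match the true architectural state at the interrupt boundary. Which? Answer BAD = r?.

after  0: r0=0xc9 r1=0x58 r2=0x21 r3=0x73 r4=0x69 r5=0x6d  N=0 Z=0
after  1: r0=0xa0 r1=0x58 r2=0x21 r3=0x73 r4=0x69 r5=0x6d  N=1 Z=0
after  2: r0=0xa0 r1=0x58 r2=0x21 r3=0x73 r4=0x69 r5=0x35  N=0 Z=0
after  3: r0=0xa0 r1=0x58 r2=0x7d r3=0x73 r4=0x69 r5=0x35  N=0 Z=0
after  4: r0=0xa0 r1=0x58 r2=0x7d r3=0x73 r4=0x69 r5=0x35  N=0 Z=0
after  5: r0=0x77 r1=0x58 r2=0x7d r3=0x73 r4=0x69 r5=0x35  N=0 Z=0
after  6: r0=0x77 r1=0x42 r2=0x7d r3=0x73 r4=0x69 r5=0x35  N=0 Z=0
-- IRQ taken; context saved, return-PC = 7 --
mismatch: r0: reported 0x57 vs actual 0x77

BAD = r0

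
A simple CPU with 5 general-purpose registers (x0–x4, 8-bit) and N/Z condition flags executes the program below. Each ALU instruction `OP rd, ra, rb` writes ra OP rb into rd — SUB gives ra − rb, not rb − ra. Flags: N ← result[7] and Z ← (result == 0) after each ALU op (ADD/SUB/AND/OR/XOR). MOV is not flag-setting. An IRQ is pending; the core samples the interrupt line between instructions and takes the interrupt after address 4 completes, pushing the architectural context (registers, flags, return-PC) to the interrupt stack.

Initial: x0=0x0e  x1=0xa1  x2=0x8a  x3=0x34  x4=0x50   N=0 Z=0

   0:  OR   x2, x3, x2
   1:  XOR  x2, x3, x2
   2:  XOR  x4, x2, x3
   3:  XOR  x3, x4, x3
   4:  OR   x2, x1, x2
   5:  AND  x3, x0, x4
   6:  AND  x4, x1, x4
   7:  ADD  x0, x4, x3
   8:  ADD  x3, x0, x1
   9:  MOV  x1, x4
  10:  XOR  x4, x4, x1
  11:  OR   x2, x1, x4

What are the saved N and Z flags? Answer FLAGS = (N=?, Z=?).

after  0: x0=0x0e x1=0xa1 x2=0xbe x3=0x34 x4=0x50  N=1 Z=0
after  1: x0=0x0e x1=0xa1 x2=0x8a x3=0x34 x4=0x50  N=1 Z=0
after  2: x0=0x0e x1=0xa1 x2=0x8a x3=0x34 x4=0xbe  N=1 Z=0
after  3: x0=0x0e x1=0xa1 x2=0x8a x3=0x8a x4=0xbe  N=1 Z=0
after  4: x0=0x0e x1=0xa1 x2=0xab x3=0x8a x4=0xbe  N=1 Z=0
-- IRQ taken; context saved, return-PC = 5 --

FLAGS = (N=1, Z=0)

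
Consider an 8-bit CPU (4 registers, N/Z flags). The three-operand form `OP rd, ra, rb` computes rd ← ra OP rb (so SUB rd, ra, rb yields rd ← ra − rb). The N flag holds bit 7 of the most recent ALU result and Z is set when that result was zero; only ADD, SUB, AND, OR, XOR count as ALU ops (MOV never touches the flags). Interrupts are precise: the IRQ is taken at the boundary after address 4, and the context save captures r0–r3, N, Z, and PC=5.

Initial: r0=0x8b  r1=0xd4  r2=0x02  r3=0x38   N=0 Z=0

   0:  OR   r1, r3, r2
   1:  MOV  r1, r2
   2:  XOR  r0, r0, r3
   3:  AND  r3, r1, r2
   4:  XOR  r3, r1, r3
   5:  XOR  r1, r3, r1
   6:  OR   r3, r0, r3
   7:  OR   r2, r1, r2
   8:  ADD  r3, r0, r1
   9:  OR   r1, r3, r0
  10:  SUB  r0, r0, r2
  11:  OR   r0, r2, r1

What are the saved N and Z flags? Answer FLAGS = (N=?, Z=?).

FLAGS = (N=0, Z=1)

after  0: r0=0x8b r1=0x3a r2=0x02 r3=0x38  N=0 Z=0
after  1: r0=0x8b r1=0x02 r2=0x02 r3=0x38  N=0 Z=0
after  2: r0=0xb3 r1=0x02 r2=0x02 r3=0x38  N=1 Z=0
after  3: r0=0xb3 r1=0x02 r2=0x02 r3=0x02  N=0 Z=0
after  4: r0=0xb3 r1=0x02 r2=0x02 r3=0x00  N=0 Z=1
-- IRQ taken; context saved, return-PC = 5 --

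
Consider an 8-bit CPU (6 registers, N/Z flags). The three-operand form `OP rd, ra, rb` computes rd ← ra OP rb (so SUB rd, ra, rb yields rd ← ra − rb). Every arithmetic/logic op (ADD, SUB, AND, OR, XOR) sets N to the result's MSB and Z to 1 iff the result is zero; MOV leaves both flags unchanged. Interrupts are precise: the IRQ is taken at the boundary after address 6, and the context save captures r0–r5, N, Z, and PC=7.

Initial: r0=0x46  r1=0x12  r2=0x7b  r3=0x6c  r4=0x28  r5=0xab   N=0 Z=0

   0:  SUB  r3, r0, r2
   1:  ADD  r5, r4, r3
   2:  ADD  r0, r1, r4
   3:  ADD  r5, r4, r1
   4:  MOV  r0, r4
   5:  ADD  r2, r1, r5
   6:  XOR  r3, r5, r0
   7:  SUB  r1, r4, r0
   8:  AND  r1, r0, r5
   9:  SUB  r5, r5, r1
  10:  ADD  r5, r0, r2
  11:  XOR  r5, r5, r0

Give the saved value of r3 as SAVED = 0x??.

SAVED = 0x12

after  0: r0=0x46 r1=0x12 r2=0x7b r3=0xcb r4=0x28 r5=0xab  N=1 Z=0
after  1: r0=0x46 r1=0x12 r2=0x7b r3=0xcb r4=0x28 r5=0xf3  N=1 Z=0
after  2: r0=0x3a r1=0x12 r2=0x7b r3=0xcb r4=0x28 r5=0xf3  N=0 Z=0
after  3: r0=0x3a r1=0x12 r2=0x7b r3=0xcb r4=0x28 r5=0x3a  N=0 Z=0
after  4: r0=0x28 r1=0x12 r2=0x7b r3=0xcb r4=0x28 r5=0x3a  N=0 Z=0
after  5: r0=0x28 r1=0x12 r2=0x4c r3=0xcb r4=0x28 r5=0x3a  N=0 Z=0
after  6: r0=0x28 r1=0x12 r2=0x4c r3=0x12 r4=0x28 r5=0x3a  N=0 Z=0
-- IRQ taken; context saved, return-PC = 7 --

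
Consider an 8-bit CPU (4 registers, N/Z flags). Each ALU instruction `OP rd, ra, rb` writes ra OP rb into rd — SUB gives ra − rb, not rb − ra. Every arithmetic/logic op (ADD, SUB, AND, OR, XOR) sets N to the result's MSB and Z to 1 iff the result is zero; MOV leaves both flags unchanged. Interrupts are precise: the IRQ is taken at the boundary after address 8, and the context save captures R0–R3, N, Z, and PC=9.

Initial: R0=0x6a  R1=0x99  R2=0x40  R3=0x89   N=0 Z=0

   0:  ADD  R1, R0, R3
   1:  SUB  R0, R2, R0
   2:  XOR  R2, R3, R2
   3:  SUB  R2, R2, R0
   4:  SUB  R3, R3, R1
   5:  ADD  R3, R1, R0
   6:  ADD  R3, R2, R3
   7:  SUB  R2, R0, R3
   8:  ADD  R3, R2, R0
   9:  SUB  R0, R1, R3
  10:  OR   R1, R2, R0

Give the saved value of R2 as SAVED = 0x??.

after  0: R0=0x6a R1=0xf3 R2=0x40 R3=0x89  N=1 Z=0
after  1: R0=0xd6 R1=0xf3 R2=0x40 R3=0x89  N=1 Z=0
after  2: R0=0xd6 R1=0xf3 R2=0xc9 R3=0x89  N=1 Z=0
after  3: R0=0xd6 R1=0xf3 R2=0xf3 R3=0x89  N=1 Z=0
after  4: R0=0xd6 R1=0xf3 R2=0xf3 R3=0x96  N=1 Z=0
after  5: R0=0xd6 R1=0xf3 R2=0xf3 R3=0xc9  N=1 Z=0
after  6: R0=0xd6 R1=0xf3 R2=0xf3 R3=0xbc  N=1 Z=0
after  7: R0=0xd6 R1=0xf3 R2=0x1a R3=0xbc  N=0 Z=0
after  8: R0=0xd6 R1=0xf3 R2=0x1a R3=0xf0  N=1 Z=0
-- IRQ taken; context saved, return-PC = 9 --

SAVED = 0x1a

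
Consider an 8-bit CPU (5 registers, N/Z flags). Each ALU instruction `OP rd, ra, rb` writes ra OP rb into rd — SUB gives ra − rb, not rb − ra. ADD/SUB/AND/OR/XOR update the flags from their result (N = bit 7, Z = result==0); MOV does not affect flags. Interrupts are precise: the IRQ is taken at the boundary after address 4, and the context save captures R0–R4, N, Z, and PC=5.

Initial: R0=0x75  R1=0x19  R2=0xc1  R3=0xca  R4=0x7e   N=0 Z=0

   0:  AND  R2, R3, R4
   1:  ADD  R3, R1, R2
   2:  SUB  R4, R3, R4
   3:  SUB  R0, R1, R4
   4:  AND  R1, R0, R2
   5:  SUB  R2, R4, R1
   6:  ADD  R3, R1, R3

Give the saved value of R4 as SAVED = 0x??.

after  0: R0=0x75 R1=0x19 R2=0x4a R3=0xca R4=0x7e  N=0 Z=0
after  1: R0=0x75 R1=0x19 R2=0x4a R3=0x63 R4=0x7e  N=0 Z=0
after  2: R0=0x75 R1=0x19 R2=0x4a R3=0x63 R4=0xe5  N=1 Z=0
after  3: R0=0x34 R1=0x19 R2=0x4a R3=0x63 R4=0xe5  N=0 Z=0
after  4: R0=0x34 R1=0x00 R2=0x4a R3=0x63 R4=0xe5  N=0 Z=1
-- IRQ taken; context saved, return-PC = 5 --

SAVED = 0xe5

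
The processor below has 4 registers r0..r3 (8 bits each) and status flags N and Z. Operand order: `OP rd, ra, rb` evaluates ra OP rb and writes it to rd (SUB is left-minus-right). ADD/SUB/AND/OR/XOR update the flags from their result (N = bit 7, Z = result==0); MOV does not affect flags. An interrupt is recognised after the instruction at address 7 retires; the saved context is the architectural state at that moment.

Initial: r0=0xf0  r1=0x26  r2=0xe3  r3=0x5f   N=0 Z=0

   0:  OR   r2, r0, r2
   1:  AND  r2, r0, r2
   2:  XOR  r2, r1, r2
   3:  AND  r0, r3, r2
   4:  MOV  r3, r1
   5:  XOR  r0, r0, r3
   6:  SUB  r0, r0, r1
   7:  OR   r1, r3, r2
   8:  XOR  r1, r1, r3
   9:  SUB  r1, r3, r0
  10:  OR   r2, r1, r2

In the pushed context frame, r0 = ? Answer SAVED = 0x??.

after  0: r0=0xf0 r1=0x26 r2=0xf3 r3=0x5f  N=1 Z=0
after  1: r0=0xf0 r1=0x26 r2=0xf0 r3=0x5f  N=1 Z=0
after  2: r0=0xf0 r1=0x26 r2=0xd6 r3=0x5f  N=1 Z=0
after  3: r0=0x56 r1=0x26 r2=0xd6 r3=0x5f  N=0 Z=0
after  4: r0=0x56 r1=0x26 r2=0xd6 r3=0x26  N=0 Z=0
after  5: r0=0x70 r1=0x26 r2=0xd6 r3=0x26  N=0 Z=0
after  6: r0=0x4a r1=0x26 r2=0xd6 r3=0x26  N=0 Z=0
after  7: r0=0x4a r1=0xf6 r2=0xd6 r3=0x26  N=1 Z=0
-- IRQ taken; context saved, return-PC = 8 --

SAVED = 0x4a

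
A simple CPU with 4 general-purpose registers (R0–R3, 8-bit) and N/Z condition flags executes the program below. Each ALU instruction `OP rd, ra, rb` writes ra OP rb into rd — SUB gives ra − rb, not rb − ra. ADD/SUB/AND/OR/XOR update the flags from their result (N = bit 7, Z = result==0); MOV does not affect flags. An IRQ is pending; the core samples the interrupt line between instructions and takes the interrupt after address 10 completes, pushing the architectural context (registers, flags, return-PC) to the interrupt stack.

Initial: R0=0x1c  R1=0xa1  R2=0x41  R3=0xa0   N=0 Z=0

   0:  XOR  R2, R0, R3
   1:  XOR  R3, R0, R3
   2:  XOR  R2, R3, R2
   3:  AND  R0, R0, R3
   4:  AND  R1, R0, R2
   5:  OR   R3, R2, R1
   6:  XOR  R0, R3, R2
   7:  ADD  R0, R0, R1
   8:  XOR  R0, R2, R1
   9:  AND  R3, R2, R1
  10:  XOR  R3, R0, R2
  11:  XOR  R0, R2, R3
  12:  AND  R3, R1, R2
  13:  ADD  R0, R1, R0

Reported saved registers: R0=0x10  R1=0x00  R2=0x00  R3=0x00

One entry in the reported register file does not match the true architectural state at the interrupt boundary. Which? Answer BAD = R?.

after  0: R0=0x1c R1=0xa1 R2=0xbc R3=0xa0  N=1 Z=0
after  1: R0=0x1c R1=0xa1 R2=0xbc R3=0xbc  N=1 Z=0
after  2: R0=0x1c R1=0xa1 R2=0x00 R3=0xbc  N=0 Z=1
after  3: R0=0x1c R1=0xa1 R2=0x00 R3=0xbc  N=0 Z=0
after  4: R0=0x1c R1=0x00 R2=0x00 R3=0xbc  N=0 Z=1
after  5: R0=0x1c R1=0x00 R2=0x00 R3=0x00  N=0 Z=1
after  6: R0=0x00 R1=0x00 R2=0x00 R3=0x00  N=0 Z=1
after  7: R0=0x00 R1=0x00 R2=0x00 R3=0x00  N=0 Z=1
after  8: R0=0x00 R1=0x00 R2=0x00 R3=0x00  N=0 Z=1
after  9: R0=0x00 R1=0x00 R2=0x00 R3=0x00  N=0 Z=1
after 10: R0=0x00 R1=0x00 R2=0x00 R3=0x00  N=0 Z=1
-- IRQ taken; context saved, return-PC = 11 --
mismatch: R0: reported 0x10 vs actual 0x00

BAD = R0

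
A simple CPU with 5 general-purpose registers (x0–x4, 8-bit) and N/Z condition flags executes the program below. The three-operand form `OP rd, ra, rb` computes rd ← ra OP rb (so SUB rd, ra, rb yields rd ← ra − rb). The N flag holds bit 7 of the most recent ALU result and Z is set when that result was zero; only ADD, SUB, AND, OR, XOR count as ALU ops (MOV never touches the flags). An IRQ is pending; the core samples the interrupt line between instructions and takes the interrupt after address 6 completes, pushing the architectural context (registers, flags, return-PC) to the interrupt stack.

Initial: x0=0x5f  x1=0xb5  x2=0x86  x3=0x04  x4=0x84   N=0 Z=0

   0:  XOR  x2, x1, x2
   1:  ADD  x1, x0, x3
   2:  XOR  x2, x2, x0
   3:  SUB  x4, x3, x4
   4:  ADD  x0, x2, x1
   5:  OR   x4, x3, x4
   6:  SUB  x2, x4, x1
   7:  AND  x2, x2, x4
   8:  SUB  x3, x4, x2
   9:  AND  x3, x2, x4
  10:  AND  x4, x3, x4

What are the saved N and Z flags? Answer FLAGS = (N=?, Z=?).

FLAGS = (N=0, Z=0)

after  0: x0=0x5f x1=0xb5 x2=0x33 x3=0x04 x4=0x84  N=0 Z=0
after  1: x0=0x5f x1=0x63 x2=0x33 x3=0x04 x4=0x84  N=0 Z=0
after  2: x0=0x5f x1=0x63 x2=0x6c x3=0x04 x4=0x84  N=0 Z=0
after  3: x0=0x5f x1=0x63 x2=0x6c x3=0x04 x4=0x80  N=1 Z=0
after  4: x0=0xcf x1=0x63 x2=0x6c x3=0x04 x4=0x80  N=1 Z=0
after  5: x0=0xcf x1=0x63 x2=0x6c x3=0x04 x4=0x84  N=1 Z=0
after  6: x0=0xcf x1=0x63 x2=0x21 x3=0x04 x4=0x84  N=0 Z=0
-- IRQ taken; context saved, return-PC = 7 --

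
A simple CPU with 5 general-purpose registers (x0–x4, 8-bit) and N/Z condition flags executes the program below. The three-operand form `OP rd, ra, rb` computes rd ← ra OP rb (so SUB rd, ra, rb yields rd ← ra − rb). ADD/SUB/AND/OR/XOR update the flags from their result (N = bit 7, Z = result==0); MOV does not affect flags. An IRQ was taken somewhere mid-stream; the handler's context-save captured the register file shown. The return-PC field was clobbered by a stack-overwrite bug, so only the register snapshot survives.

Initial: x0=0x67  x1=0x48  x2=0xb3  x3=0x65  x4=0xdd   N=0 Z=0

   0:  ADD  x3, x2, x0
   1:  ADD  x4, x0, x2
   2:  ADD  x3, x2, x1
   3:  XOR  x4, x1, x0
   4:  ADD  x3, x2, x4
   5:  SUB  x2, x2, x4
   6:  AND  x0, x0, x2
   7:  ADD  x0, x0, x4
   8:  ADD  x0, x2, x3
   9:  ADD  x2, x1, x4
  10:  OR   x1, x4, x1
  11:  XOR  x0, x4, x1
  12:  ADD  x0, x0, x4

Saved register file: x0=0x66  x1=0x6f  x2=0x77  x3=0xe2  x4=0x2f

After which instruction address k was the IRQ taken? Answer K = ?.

after  0: x0=0x67 x1=0x48 x2=0xb3 x3=0x1a x4=0xdd  N=0 Z=0
after  1: x0=0x67 x1=0x48 x2=0xb3 x3=0x1a x4=0x1a  N=0 Z=0
after  2: x0=0x67 x1=0x48 x2=0xb3 x3=0xfb x4=0x1a  N=1 Z=0
after  3: x0=0x67 x1=0x48 x2=0xb3 x3=0xfb x4=0x2f  N=0 Z=0
after  4: x0=0x67 x1=0x48 x2=0xb3 x3=0xe2 x4=0x2f  N=1 Z=0
after  5: x0=0x67 x1=0x48 x2=0x84 x3=0xe2 x4=0x2f  N=1 Z=0
after  6: x0=0x04 x1=0x48 x2=0x84 x3=0xe2 x4=0x2f  N=0 Z=0
after  7: x0=0x33 x1=0x48 x2=0x84 x3=0xe2 x4=0x2f  N=0 Z=0
after  8: x0=0x66 x1=0x48 x2=0x84 x3=0xe2 x4=0x2f  N=0 Z=0
after  9: x0=0x66 x1=0x48 x2=0x77 x3=0xe2 x4=0x2f  N=0 Z=0
after 10: x0=0x66 x1=0x6f x2=0x77 x3=0xe2 x4=0x2f  N=0 Z=0
-- IRQ taken; context saved, return-PC = 11 --

K = 10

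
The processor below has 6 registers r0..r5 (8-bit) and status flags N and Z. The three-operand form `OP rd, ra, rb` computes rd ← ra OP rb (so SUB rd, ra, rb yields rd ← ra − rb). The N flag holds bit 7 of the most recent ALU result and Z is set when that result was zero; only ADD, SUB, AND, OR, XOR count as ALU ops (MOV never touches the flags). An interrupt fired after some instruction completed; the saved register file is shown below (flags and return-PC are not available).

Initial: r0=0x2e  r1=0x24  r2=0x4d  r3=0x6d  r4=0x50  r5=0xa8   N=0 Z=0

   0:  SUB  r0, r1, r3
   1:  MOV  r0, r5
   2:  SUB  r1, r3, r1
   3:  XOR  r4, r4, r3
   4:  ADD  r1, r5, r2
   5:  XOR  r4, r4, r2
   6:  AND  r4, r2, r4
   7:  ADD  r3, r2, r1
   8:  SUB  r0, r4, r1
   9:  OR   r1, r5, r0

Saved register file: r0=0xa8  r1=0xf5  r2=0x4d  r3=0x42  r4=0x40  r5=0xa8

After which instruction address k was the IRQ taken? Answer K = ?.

after  0: r0=0xb7 r1=0x24 r2=0x4d r3=0x6d r4=0x50 r5=0xa8  N=1 Z=0
after  1: r0=0xa8 r1=0x24 r2=0x4d r3=0x6d r4=0x50 r5=0xa8  N=1 Z=0
after  2: r0=0xa8 r1=0x49 r2=0x4d r3=0x6d r4=0x50 r5=0xa8  N=0 Z=0
after  3: r0=0xa8 r1=0x49 r2=0x4d r3=0x6d r4=0x3d r5=0xa8  N=0 Z=0
after  4: r0=0xa8 r1=0xf5 r2=0x4d r3=0x6d r4=0x3d r5=0xa8  N=1 Z=0
after  5: r0=0xa8 r1=0xf5 r2=0x4d r3=0x6d r4=0x70 r5=0xa8  N=0 Z=0
after  6: r0=0xa8 r1=0xf5 r2=0x4d r3=0x6d r4=0x40 r5=0xa8  N=0 Z=0
after  7: r0=0xa8 r1=0xf5 r2=0x4d r3=0x42 r4=0x40 r5=0xa8  N=0 Z=0
-- IRQ taken; context saved, return-PC = 8 --

K = 7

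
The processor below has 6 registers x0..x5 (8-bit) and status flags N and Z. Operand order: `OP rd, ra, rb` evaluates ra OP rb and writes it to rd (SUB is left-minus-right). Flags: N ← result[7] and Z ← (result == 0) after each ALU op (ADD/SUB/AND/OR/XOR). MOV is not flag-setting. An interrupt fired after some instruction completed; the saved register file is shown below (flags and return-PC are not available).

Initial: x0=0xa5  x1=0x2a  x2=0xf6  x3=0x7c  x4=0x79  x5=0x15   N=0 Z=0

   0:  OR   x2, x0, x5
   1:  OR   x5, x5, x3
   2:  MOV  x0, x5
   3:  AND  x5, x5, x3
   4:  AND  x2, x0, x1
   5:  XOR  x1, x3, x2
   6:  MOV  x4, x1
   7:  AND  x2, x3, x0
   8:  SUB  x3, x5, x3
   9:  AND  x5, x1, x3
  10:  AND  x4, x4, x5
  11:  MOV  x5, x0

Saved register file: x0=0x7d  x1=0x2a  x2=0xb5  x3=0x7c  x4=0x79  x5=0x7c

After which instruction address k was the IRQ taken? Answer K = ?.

K = 3

after  0: x0=0xa5 x1=0x2a x2=0xb5 x3=0x7c x4=0x79 x5=0x15  N=1 Z=0
after  1: x0=0xa5 x1=0x2a x2=0xb5 x3=0x7c x4=0x79 x5=0x7d  N=0 Z=0
after  2: x0=0x7d x1=0x2a x2=0xb5 x3=0x7c x4=0x79 x5=0x7d  N=0 Z=0
after  3: x0=0x7d x1=0x2a x2=0xb5 x3=0x7c x4=0x79 x5=0x7c  N=0 Z=0
-- IRQ taken; context saved, return-PC = 4 --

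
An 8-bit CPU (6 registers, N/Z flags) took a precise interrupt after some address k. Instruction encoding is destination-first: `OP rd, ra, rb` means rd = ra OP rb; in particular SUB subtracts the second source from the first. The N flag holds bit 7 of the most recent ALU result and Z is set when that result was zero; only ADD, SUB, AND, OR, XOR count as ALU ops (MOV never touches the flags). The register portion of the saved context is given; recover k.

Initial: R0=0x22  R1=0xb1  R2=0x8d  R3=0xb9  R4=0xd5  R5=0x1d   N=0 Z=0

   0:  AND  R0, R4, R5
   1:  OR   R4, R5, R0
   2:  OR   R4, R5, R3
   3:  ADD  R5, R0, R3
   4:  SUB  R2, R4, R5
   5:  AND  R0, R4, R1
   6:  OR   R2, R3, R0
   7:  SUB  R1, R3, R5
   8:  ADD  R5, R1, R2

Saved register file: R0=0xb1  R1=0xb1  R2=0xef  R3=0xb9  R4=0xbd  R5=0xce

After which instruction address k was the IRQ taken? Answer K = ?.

K = 5

after  0: R0=0x15 R1=0xb1 R2=0x8d R3=0xb9 R4=0xd5 R5=0x1d  N=0 Z=0
after  1: R0=0x15 R1=0xb1 R2=0x8d R3=0xb9 R4=0x1d R5=0x1d  N=0 Z=0
after  2: R0=0x15 R1=0xb1 R2=0x8d R3=0xb9 R4=0xbd R5=0x1d  N=1 Z=0
after  3: R0=0x15 R1=0xb1 R2=0x8d R3=0xb9 R4=0xbd R5=0xce  N=1 Z=0
after  4: R0=0x15 R1=0xb1 R2=0xef R3=0xb9 R4=0xbd R5=0xce  N=1 Z=0
after  5: R0=0xb1 R1=0xb1 R2=0xef R3=0xb9 R4=0xbd R5=0xce  N=1 Z=0
-- IRQ taken; context saved, return-PC = 6 --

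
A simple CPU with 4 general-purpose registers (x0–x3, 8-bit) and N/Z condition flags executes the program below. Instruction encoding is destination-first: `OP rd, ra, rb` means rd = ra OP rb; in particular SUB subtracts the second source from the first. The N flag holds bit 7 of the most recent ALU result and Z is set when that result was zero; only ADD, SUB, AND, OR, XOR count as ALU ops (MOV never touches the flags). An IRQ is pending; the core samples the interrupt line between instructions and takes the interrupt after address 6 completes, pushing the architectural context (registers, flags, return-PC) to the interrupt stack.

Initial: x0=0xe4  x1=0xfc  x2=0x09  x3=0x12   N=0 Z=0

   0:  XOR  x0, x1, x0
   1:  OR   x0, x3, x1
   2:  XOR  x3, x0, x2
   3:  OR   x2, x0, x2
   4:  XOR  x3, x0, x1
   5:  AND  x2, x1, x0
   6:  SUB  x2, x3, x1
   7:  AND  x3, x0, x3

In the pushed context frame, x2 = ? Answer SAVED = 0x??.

after  0: x0=0x18 x1=0xfc x2=0x09 x3=0x12  N=0 Z=0
after  1: x0=0xfe x1=0xfc x2=0x09 x3=0x12  N=1 Z=0
after  2: x0=0xfe x1=0xfc x2=0x09 x3=0xf7  N=1 Z=0
after  3: x0=0xfe x1=0xfc x2=0xff x3=0xf7  N=1 Z=0
after  4: x0=0xfe x1=0xfc x2=0xff x3=0x02  N=0 Z=0
after  5: x0=0xfe x1=0xfc x2=0xfc x3=0x02  N=1 Z=0
after  6: x0=0xfe x1=0xfc x2=0x06 x3=0x02  N=0 Z=0
-- IRQ taken; context saved, return-PC = 7 --

SAVED = 0x06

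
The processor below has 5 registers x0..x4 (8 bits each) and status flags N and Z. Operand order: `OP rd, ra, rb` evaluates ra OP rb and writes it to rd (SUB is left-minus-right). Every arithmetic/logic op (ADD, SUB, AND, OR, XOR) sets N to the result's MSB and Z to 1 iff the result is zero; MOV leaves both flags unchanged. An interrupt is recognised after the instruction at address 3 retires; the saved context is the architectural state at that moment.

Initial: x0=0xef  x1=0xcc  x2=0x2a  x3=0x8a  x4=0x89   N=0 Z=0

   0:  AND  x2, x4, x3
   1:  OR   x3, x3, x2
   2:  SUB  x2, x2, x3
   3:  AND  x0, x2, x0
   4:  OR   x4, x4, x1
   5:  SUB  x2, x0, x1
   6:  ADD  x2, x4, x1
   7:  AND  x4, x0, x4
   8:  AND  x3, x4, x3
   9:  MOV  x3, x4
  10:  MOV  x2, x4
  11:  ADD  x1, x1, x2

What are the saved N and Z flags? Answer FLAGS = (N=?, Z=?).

FLAGS = (N=1, Z=0)

after  0: x0=0xef x1=0xcc x2=0x88 x3=0x8a x4=0x89  N=1 Z=0
after  1: x0=0xef x1=0xcc x2=0x88 x3=0x8a x4=0x89  N=1 Z=0
after  2: x0=0xef x1=0xcc x2=0xfe x3=0x8a x4=0x89  N=1 Z=0
after  3: x0=0xee x1=0xcc x2=0xfe x3=0x8a x4=0x89  N=1 Z=0
-- IRQ taken; context saved, return-PC = 4 --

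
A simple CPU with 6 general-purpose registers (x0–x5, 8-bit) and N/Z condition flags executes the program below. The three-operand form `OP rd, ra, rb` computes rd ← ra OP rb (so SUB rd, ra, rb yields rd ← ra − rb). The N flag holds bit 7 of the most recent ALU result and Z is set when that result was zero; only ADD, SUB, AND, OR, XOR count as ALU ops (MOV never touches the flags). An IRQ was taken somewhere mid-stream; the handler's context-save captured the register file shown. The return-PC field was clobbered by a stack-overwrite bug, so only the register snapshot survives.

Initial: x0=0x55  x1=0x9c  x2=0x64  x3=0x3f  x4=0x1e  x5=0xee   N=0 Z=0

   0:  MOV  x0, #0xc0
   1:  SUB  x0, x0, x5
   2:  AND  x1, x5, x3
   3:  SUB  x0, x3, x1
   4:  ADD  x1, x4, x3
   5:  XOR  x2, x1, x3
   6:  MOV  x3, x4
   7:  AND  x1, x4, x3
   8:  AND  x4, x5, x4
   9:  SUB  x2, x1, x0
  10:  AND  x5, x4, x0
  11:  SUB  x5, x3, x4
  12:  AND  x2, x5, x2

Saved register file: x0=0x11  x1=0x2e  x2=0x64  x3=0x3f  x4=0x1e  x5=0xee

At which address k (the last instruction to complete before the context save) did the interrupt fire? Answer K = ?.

after  0: x0=0xc0 x1=0x9c x2=0x64 x3=0x3f x4=0x1e x5=0xee  N=0 Z=0
after  1: x0=0xd2 x1=0x9c x2=0x64 x3=0x3f x4=0x1e x5=0xee  N=1 Z=0
after  2: x0=0xd2 x1=0x2e x2=0x64 x3=0x3f x4=0x1e x5=0xee  N=0 Z=0
after  3: x0=0x11 x1=0x2e x2=0x64 x3=0x3f x4=0x1e x5=0xee  N=0 Z=0
-- IRQ taken; context saved, return-PC = 4 --

K = 3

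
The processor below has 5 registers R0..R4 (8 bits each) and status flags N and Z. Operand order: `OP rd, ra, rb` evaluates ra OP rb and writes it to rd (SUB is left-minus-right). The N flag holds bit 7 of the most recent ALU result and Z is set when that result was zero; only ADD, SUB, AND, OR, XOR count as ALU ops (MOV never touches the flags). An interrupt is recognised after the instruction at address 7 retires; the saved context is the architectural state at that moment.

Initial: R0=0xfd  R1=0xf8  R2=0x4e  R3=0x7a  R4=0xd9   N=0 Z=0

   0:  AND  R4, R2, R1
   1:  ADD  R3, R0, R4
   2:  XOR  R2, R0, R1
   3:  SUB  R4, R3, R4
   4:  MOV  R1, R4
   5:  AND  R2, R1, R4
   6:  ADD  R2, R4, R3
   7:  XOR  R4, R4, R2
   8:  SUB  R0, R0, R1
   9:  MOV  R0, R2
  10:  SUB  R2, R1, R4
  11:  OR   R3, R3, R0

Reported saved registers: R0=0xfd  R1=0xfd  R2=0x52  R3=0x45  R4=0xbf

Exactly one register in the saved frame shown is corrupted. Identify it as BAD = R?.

BAD = R2

after  0: R0=0xfd R1=0xf8 R2=0x4e R3=0x7a R4=0x48  N=0 Z=0
after  1: R0=0xfd R1=0xf8 R2=0x4e R3=0x45 R4=0x48  N=0 Z=0
after  2: R0=0xfd R1=0xf8 R2=0x05 R3=0x45 R4=0x48  N=0 Z=0
after  3: R0=0xfd R1=0xf8 R2=0x05 R3=0x45 R4=0xfd  N=1 Z=0
after  4: R0=0xfd R1=0xfd R2=0x05 R3=0x45 R4=0xfd  N=1 Z=0
after  5: R0=0xfd R1=0xfd R2=0xfd R3=0x45 R4=0xfd  N=1 Z=0
after  6: R0=0xfd R1=0xfd R2=0x42 R3=0x45 R4=0xfd  N=0 Z=0
after  7: R0=0xfd R1=0xfd R2=0x42 R3=0x45 R4=0xbf  N=1 Z=0
-- IRQ taken; context saved, return-PC = 8 --
mismatch: R2: reported 0x52 vs actual 0x42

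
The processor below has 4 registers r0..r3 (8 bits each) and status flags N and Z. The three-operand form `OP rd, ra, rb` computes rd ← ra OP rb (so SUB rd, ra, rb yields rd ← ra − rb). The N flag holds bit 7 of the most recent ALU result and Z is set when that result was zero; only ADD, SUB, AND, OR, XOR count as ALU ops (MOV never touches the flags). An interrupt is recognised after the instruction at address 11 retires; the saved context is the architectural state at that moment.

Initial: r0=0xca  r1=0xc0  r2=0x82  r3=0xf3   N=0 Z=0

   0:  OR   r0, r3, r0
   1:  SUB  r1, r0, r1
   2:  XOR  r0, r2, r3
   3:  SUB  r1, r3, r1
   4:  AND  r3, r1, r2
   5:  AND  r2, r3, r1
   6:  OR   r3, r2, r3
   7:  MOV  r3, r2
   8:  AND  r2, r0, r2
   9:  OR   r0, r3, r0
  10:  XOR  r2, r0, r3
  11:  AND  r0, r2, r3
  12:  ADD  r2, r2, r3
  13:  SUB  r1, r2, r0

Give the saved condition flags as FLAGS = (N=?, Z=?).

after  0: r0=0xfb r1=0xc0 r2=0x82 r3=0xf3  N=1 Z=0
after  1: r0=0xfb r1=0x3b r2=0x82 r3=0xf3  N=0 Z=0
after  2: r0=0x71 r1=0x3b r2=0x82 r3=0xf3  N=0 Z=0
after  3: r0=0x71 r1=0xb8 r2=0x82 r3=0xf3  N=1 Z=0
after  4: r0=0x71 r1=0xb8 r2=0x82 r3=0x80  N=1 Z=0
after  5: r0=0x71 r1=0xb8 r2=0x80 r3=0x80  N=1 Z=0
after  6: r0=0x71 r1=0xb8 r2=0x80 r3=0x80  N=1 Z=0
after  7: r0=0x71 r1=0xb8 r2=0x80 r3=0x80  N=1 Z=0
after  8: r0=0x71 r1=0xb8 r2=0x00 r3=0x80  N=0 Z=1
after  9: r0=0xf1 r1=0xb8 r2=0x00 r3=0x80  N=1 Z=0
after 10: r0=0xf1 r1=0xb8 r2=0x71 r3=0x80  N=0 Z=0
after 11: r0=0x00 r1=0xb8 r2=0x71 r3=0x80  N=0 Z=1
-- IRQ taken; context saved, return-PC = 12 --

FLAGS = (N=0, Z=1)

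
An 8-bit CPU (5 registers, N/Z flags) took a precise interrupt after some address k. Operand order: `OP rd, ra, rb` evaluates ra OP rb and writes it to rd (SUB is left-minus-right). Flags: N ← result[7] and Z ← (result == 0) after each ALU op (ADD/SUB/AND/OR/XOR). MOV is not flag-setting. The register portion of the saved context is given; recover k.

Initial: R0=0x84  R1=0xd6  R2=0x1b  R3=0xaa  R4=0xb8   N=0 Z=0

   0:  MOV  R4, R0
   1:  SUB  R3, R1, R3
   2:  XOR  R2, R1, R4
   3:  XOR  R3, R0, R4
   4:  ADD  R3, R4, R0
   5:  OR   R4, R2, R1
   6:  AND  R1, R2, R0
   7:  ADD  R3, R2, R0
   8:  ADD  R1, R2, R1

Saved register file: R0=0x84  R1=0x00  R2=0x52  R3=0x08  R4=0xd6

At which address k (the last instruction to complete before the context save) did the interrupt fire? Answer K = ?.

after  0: R0=0x84 R1=0xd6 R2=0x1b R3=0xaa R4=0x84  N=0 Z=0
after  1: R0=0x84 R1=0xd6 R2=0x1b R3=0x2c R4=0x84  N=0 Z=0
after  2: R0=0x84 R1=0xd6 R2=0x52 R3=0x2c R4=0x84  N=0 Z=0
after  3: R0=0x84 R1=0xd6 R2=0x52 R3=0x00 R4=0x84  N=0 Z=1
after  4: R0=0x84 R1=0xd6 R2=0x52 R3=0x08 R4=0x84  N=0 Z=0
after  5: R0=0x84 R1=0xd6 R2=0x52 R3=0x08 R4=0xd6  N=1 Z=0
after  6: R0=0x84 R1=0x00 R2=0x52 R3=0x08 R4=0xd6  N=0 Z=1
-- IRQ taken; context saved, return-PC = 7 --

K = 6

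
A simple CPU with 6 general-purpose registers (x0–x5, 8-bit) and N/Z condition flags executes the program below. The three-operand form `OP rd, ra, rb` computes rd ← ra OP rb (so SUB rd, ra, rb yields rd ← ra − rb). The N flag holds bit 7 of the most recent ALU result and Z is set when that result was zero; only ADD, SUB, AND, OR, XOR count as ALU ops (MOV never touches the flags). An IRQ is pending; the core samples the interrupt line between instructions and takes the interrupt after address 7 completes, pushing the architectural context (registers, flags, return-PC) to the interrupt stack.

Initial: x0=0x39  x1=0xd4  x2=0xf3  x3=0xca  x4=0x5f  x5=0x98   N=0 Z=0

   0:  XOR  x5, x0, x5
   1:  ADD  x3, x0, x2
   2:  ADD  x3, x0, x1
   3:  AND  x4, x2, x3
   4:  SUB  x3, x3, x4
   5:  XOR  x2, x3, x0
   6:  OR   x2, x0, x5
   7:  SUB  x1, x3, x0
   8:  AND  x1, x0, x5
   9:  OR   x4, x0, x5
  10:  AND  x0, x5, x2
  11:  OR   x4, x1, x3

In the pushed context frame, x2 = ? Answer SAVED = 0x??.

after  0: x0=0x39 x1=0xd4 x2=0xf3 x3=0xca x4=0x5f x5=0xa1  N=1 Z=0
after  1: x0=0x39 x1=0xd4 x2=0xf3 x3=0x2c x4=0x5f x5=0xa1  N=0 Z=0
after  2: x0=0x39 x1=0xd4 x2=0xf3 x3=0x0d x4=0x5f x5=0xa1  N=0 Z=0
after  3: x0=0x39 x1=0xd4 x2=0xf3 x3=0x0d x4=0x01 x5=0xa1  N=0 Z=0
after  4: x0=0x39 x1=0xd4 x2=0xf3 x3=0x0c x4=0x01 x5=0xa1  N=0 Z=0
after  5: x0=0x39 x1=0xd4 x2=0x35 x3=0x0c x4=0x01 x5=0xa1  N=0 Z=0
after  6: x0=0x39 x1=0xd4 x2=0xb9 x3=0x0c x4=0x01 x5=0xa1  N=1 Z=0
after  7: x0=0x39 x1=0xd3 x2=0xb9 x3=0x0c x4=0x01 x5=0xa1  N=1 Z=0
-- IRQ taken; context saved, return-PC = 8 --

SAVED = 0xb9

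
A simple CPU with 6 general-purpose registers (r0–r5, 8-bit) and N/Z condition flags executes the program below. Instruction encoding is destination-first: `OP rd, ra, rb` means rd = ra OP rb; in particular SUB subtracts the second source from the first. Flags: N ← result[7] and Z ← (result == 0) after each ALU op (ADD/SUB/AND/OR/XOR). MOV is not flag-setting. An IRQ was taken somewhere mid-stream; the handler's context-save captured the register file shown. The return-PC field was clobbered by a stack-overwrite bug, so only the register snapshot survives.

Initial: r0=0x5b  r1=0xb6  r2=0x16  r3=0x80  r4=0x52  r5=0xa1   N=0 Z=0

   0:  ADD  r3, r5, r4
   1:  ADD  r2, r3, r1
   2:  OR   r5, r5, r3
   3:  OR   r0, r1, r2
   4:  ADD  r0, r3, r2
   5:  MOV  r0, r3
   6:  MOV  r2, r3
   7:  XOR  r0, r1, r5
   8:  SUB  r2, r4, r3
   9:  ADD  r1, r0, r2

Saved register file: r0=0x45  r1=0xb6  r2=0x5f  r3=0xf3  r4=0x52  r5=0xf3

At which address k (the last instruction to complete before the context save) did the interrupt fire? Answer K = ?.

K = 8

after  0: r0=0x5b r1=0xb6 r2=0x16 r3=0xf3 r4=0x52 r5=0xa1  N=1 Z=0
after  1: r0=0x5b r1=0xb6 r2=0xa9 r3=0xf3 r4=0x52 r5=0xa1  N=1 Z=0
after  2: r0=0x5b r1=0xb6 r2=0xa9 r3=0xf3 r4=0x52 r5=0xf3  N=1 Z=0
after  3: r0=0xbf r1=0xb6 r2=0xa9 r3=0xf3 r4=0x52 r5=0xf3  N=1 Z=0
after  4: r0=0x9c r1=0xb6 r2=0xa9 r3=0xf3 r4=0x52 r5=0xf3  N=1 Z=0
after  5: r0=0xf3 r1=0xb6 r2=0xa9 r3=0xf3 r4=0x52 r5=0xf3  N=1 Z=0
after  6: r0=0xf3 r1=0xb6 r2=0xf3 r3=0xf3 r4=0x52 r5=0xf3  N=1 Z=0
after  7: r0=0x45 r1=0xb6 r2=0xf3 r3=0xf3 r4=0x52 r5=0xf3  N=0 Z=0
after  8: r0=0x45 r1=0xb6 r2=0x5f r3=0xf3 r4=0x52 r5=0xf3  N=0 Z=0
-- IRQ taken; context saved, return-PC = 9 --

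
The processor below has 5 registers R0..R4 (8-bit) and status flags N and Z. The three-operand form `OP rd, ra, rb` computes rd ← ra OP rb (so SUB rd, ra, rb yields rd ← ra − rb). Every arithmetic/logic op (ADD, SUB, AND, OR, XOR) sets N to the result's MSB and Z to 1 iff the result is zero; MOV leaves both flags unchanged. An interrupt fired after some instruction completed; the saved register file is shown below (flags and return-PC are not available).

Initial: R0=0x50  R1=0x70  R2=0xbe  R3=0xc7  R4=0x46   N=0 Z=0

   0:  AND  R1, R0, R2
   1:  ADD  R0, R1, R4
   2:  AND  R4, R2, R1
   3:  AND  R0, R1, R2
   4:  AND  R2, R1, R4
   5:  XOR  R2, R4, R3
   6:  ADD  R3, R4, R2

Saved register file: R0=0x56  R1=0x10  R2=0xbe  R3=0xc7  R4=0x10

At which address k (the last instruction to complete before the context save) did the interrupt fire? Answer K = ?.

K = 2

after  0: R0=0x50 R1=0x10 R2=0xbe R3=0xc7 R4=0x46  N=0 Z=0
after  1: R0=0x56 R1=0x10 R2=0xbe R3=0xc7 R4=0x46  N=0 Z=0
after  2: R0=0x56 R1=0x10 R2=0xbe R3=0xc7 R4=0x10  N=0 Z=0
-- IRQ taken; context saved, return-PC = 3 --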